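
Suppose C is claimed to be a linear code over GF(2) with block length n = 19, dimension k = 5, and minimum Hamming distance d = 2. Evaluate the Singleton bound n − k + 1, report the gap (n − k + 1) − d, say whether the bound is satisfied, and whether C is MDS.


Singleton RHS = n − k + 1 = 15, slack = 13, bound satisfied, not MDS.

Singleton bound: d ≤ n − k + 1.
Here n = 19, k = 5, so n − k + 1 = 15.
Given d = 2, check d ≤ 15: YES.
Slack = (n − k + 1) − d = 13.
The code is NOT MDS (slack = 13 > 0).
Description: the claimed parameters are [19, 5, 2]_2; such a code would be non-MDS.


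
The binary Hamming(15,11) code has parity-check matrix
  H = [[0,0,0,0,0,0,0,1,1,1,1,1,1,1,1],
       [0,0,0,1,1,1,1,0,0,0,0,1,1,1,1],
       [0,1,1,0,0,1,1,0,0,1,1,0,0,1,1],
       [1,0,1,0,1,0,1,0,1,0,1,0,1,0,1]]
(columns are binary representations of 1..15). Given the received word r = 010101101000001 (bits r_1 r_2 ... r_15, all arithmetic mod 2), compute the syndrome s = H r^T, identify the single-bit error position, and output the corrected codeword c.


s = (0, 0, 0, 1)^T, error position = 1, corrected codeword c = 110101101000001

Compute s = H r^T mod 2 one row at a time:
  s_1 = 0 + 1 + 0 + 0 + 0 + 0 + 0 + 1 = 2 ≡ 0 (mod 2).
  s_2 = 1 + 0 + 1 + 1 + 0 + 0 + 0 + 1 = 4 ≡ 0 (mod 2).
  s_3 = 1 + 0 + 1 + 1 + 0 + 0 + 0 + 1 = 4 ≡ 0 (mod 2).
  s_4 = 0 + 0 + 0 + 1 + 1 + 0 + 0 + 1 = 3 ≡ 1 (mod 2).
s = (0, 0, 0, 1)^T — this equals column 1 of H (binary 0001), so error is at position 1.
Correct: flip bit 1 of r = 010101101000001 to get c = 110101101000001.


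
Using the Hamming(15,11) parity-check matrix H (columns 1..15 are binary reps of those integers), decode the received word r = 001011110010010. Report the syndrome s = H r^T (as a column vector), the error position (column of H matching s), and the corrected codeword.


s = (1, 0, 1, 0)^T, error position = 10, corrected codeword c = 001011110110010

Compute s = H r^T mod 2 one row at a time:
  s_1 = 1 + 0 + 0 + 1 + 0 + 0 + 1 + 0 = 3 ≡ 1 (mod 2).
  s_2 = 0 + 1 + 1 + 1 + 0 + 0 + 1 + 0 = 4 ≡ 0 (mod 2).
  s_3 = 0 + 1 + 1 + 1 + 0 + 1 + 1 + 0 = 5 ≡ 1 (mod 2).
  s_4 = 0 + 1 + 1 + 1 + 0 + 1 + 0 + 0 = 4 ≡ 0 (mod 2).
s = (1, 0, 1, 0)^T — this equals column 10 of H (binary 1010), so error is at position 10.
Correct: flip bit 10 of r = 001011110010010 to get c = 001011110110010.


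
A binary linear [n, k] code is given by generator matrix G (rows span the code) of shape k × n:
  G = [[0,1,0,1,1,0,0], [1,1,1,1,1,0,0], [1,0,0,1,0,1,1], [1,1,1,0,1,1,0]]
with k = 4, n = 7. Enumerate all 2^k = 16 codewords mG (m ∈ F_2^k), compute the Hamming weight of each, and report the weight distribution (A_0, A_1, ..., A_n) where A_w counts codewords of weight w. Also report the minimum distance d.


Weight distribution: A_0 = 1, A_2 = 4, A_3 = 2, A_4 = 3, A_5 = 6. Minimum distance d = 2.

Enumerate all 2^4 = 16 messages m ∈ F_2^4.
For each, compute codeword c = mG in F_2^7, then tally its weight.
  m = 0000 → c = 0000000, weight = 0.
  m = 1000 → c = 0101100, weight = 3.
  m = 0100 → c = 1111100, weight = 5.
  m = 1100 → c = 1010000, weight = 2.
  m = 0010 → c = 1001011, weight = 4.
  m = 1010 → c = 1100111, weight = 5.
  m = 0110 → c = 0110111, weight = 5.
  m = 1110 → c = 0011011, weight = 4.
  m = 0001 → c = 1110110, weight = 5.
  m = 1001 → c = 1011010, weight = 4.
  m = 0101 → c = 0001010, weight = 2.
  m = 1101 → c = 0100110, weight = 3.
  m = 0011 → c = 0111101, weight = 5.
  m = 1011 → c = 0010001, weight = 2.
  m = 0111 → c = 1000001, weight = 2.
  m = 1111 → c = 1101101, weight = 5.
Tally weights:
  weight 0: 1 codewords.
  weight 2: 4 codewords.
  weight 3: 2 codewords.
  weight 4: 3 codewords.
  weight 5: 6 codewords.
Minimum distance d = smallest w > 0 with A_w > 0 = 2.
Sanity: Σ A_w = 16 = 2^4 = 16 ✓.


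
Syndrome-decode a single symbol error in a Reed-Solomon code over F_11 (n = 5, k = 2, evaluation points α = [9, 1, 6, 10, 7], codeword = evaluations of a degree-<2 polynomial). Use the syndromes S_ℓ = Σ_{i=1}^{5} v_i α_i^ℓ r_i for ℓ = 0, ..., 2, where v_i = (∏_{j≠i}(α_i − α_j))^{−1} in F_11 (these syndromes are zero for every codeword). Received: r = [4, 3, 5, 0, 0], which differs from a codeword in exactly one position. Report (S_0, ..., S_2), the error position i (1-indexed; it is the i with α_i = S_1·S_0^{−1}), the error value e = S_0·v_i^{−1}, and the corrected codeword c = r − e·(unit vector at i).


S = (7, 5, 2), error at position 5, error magnitude e = 10, c = [4, 3, 5, 0, 1].

Step 1: column multipliers v_i = (∏_{j≠i}(α_i − α_j))^{−1} mod 11.
  i = 1 (α = 9): (9−1)(9−6)(9−10)(9−7) = 8·3·(−1)·2 = −48 ≡ 7, so v_1 = 7^{−1} = 8 (mod 11).
  i = 2 (α = 1): (1−9)(1−6)(1−10)(1−7) = (−8)·(−5)·(−9)·(−6) = 2160 ≡ 4, so v_2 = 4^{−1} = 3 (mod 11).
  i = 3 (α = 6): (6−9)(6−1)(6−10)(6−7) = (−3)·5·(−4)·(−1) = −60 ≡ 6, so v_3 = 6^{−1} = 2 (mod 11).
  i = 4 (α = 10): (10−9)(10−1)(10−6)(10−7) = 1·9·4·3 = 108 ≡ 9, so v_4 = 9^{−1} = 5 (mod 11).
  i = 5 (α = 7): (7−9)(7−1)(7−6)(7−10) = (−2)·6·1·(−3) = 36 ≡ 3, so v_5 = 3^{−1} = 4 (mod 11).
  v = [8, 3, 2, 5, 4].
Step 2: syndromes of r = [4, 3, 5, 0, 0] (all sums mod 11).
  S_0 = Σ v_i r_i = 8·4 + 3·3 + 2·5 + 5·0 + 4·0 = 51 ≡ 7.
  S_1 = Σ v_i α_i r_i = 8·9·4 + 3·1·3 + 2·6·5 + 5·10·0 + 4·7·0 = 357 ≡ 5.
  α_i^2 mod 11 = [4, 1, 3, 1, 5].
  S_2 = Σ v_i α_i^2 r_i = 8·4·4 + 3·1·3 + 2·3·5 + 5·1·0 + 4·5·0 = 167 ≡ 2.
  S = (7, 5, 2) ≠ 0, so r is not a codeword (an error is present).
Step 3: locate the error. For a single error e at position i, S_ℓ = v_i·e·α_i^ℓ, so α_err = S_1/S_0.
  S_0^{−1} = 7^{−1} = 8 (mod 11), so α_err = 5·8 = 40 ≡ 7 = α_5. Error position i = 5.
  Consistency check: S_2/S_1 = 2·9 = 18 ≡ 7 = α_err ✓ (single-error assumption holds).
Step 4: error magnitude e = S_0/v_5 = S_0·∏_{j≠5}(α_5 − α_j) = 7·3 = 21 ≡ 10 (mod 11).
Step 5: correct position 5: c_5 = r_5 − e = 0 − 10 ≡ 1 (mod 11). Hence c = [4, 3, 5, 0, 1].
  Check: interpolating c through the α_i gives m(x) = 7 + 7·x (degree < 2) with m(α_i) = c_i for every i, so c is indeed a codeword.


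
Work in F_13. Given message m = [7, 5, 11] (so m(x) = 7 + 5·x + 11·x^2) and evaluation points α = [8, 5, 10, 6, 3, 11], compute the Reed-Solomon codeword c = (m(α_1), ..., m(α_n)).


c = [10, 8, 0, 4, 4, 2]

Message polynomial: m(x) = 7 + 5·x + 11·x^2 (mod 13).
For each evaluation point α_i, compute m(α_i) mod 13:
  α_1 = 8: Horner steps 11 → 2 → 10, so m(8) = 10.
  α_2 = 5: Horner steps 11 → 8 → 8, so m(5) = 8.
  α_3 = 10: Horner steps 11 → 11 → 0, so m(10) = 0.
  α_4 = 6: Horner steps 11 → 6 → 4, so m(6) = 4.
  α_5 = 3: Horner steps 11 → 12 → 4, so m(3) = 4.
  α_6 = 11: Horner steps 11 → 9 → 2, so m(11) = 2.
Codeword c = [10, 8, 0, 4, 4, 2] ∈ F_13^6.


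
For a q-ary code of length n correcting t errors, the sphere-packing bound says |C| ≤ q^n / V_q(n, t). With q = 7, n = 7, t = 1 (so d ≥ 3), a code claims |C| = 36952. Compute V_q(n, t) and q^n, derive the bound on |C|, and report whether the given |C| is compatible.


V_q(n, t) = 43, q^n = 823543, Hamming bound = 19152, |C| = 36952 > bound (violated).

Step 1: Compute V_q(n, t) = Σ_{j=0}^1 C(n, j) (q−1)^j.
  j = 0: C(7,0)·(6)^0 = 1·1 = 1.
  j = 1: C(7,1)·(6)^1 = 7·6 = 42.
  V_q(n, t) = 1 + 42 = 43.
Step 2: q^n = 7^7 = 823543.
Step 3: Hamming bound ⌊q^n / V_q(n,t)⌋ = ⌊823543/43⌋ = 19152.
Step 4: Compare |C| = 36952 to 19152: violated.
The claimed |C| lies above the Hamming bound, so no 7-ary code of length 7 with d ≥ 3 can have 36952 codewords.


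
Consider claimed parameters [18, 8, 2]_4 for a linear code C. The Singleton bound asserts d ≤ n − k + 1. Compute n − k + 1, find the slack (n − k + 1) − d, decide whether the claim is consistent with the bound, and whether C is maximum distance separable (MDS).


Singleton RHS = n − k + 1 = 11, slack = 9, bound satisfied, not MDS.

Singleton bound: d ≤ n − k + 1.
Here n = 18, k = 8, so n − k + 1 = 11.
Given d = 2, check d ≤ 11: YES.
Slack = (n − k + 1) − d = 9.
The code is NOT MDS (slack = 9 > 0).
Description: the claimed parameters are [18, 8, 2]_4; such a code would be non-MDS.


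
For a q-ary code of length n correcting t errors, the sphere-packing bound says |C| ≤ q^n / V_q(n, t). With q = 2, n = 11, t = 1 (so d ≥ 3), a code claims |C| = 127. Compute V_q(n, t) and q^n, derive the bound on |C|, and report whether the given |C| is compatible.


V_q(n, t) = 12, q^n = 2048, Hamming bound = 170, |C| = 127 ≤ bound (satisfied).

Step 1: Compute V_q(n, t) = Σ_{j=0}^1 C(n, j) (q−1)^j.
  j = 0: C(11,0)·(1)^0 = 1·1 = 1.
  j = 1: C(11,1)·(1)^1 = 11·1 = 11.
  V_q(n, t) = 1 + 11 = 12.
Step 2: q^n = 2^11 = 2048.
Step 3: Hamming bound ⌊q^n / V_q(n,t)⌋ = ⌊2048/12⌋ = 170.
Step 4: Compare |C| = 127 to 170: satisfied.
The claimed |C| lies below the Hamming bound.


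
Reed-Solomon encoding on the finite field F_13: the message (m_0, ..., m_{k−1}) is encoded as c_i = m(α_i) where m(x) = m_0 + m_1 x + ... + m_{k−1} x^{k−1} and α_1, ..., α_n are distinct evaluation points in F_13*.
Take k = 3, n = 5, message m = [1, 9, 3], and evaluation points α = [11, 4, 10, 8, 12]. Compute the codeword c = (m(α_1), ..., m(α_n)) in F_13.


c = [8, 7, 1, 5, 8]

Message polynomial: m(x) = 1 + 9·x + 3·x^2 (mod 13).
For each evaluation point α_i, compute m(α_i) mod 13:
  α_1 = 11: Horner steps 3 → 3 → 8, so m(11) = 8.
  α_2 = 4: Horner steps 3 → 8 → 7, so m(4) = 7.
  α_3 = 10: Horner steps 3 → 0 → 1, so m(10) = 1.
  α_4 = 8: Horner steps 3 → 7 → 5, so m(8) = 5.
  α_5 = 12: Horner steps 3 → 6 → 8, so m(12) = 8.
Codeword c = [8, 7, 1, 5, 8] ∈ F_13^5.


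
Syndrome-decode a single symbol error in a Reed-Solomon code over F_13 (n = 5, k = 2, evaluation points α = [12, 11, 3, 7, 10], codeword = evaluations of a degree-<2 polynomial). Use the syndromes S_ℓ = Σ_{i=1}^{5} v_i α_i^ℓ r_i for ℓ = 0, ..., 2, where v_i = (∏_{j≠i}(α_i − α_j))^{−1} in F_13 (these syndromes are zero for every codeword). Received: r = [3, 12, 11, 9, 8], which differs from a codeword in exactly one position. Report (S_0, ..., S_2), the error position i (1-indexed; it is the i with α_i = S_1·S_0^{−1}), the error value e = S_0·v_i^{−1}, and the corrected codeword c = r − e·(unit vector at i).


S = (5, 2, 6), error at position 3, error magnitude e = 5, c = [3, 12, 6, 9, 8].

Step 1: column multipliers v_i = (∏_{j≠i}(α_i − α_j))^{−1} mod 13.
  i = 1 (α = 12): (12−11)(12−3)(12−7)(12−10) = 1·9·5·2 = 90 ≡ 12, so v_1 = 12^{−1} = 12 (mod 13).
  i = 2 (α = 11): (11−12)(11−3)(11−7)(11−10) = (−1)·8·4·1 = −32 ≡ 7, so v_2 = 7^{−1} = 2 (mod 13).
  i = 3 (α = 3): (3−12)(3−11)(3−7)(3−10) = (−9)·(−8)·(−4)·(−7) = 2016 ≡ 1, so v_3 = 1^{−1} = 1 (mod 13).
  i = 4 (α = 7): (7−12)(7−11)(7−3)(7−10) = (−5)·(−4)·4·(−3) = −240 ≡ 7, so v_4 = 7^{−1} = 2 (mod 13).
  i = 5 (α = 10): (10−12)(10−11)(10−3)(10−7) = (−2)·(−1)·7·3 = 42 ≡ 3, so v_5 = 3^{−1} = 9 (mod 13).
  v = [12, 2, 1, 2, 9].
Step 2: syndromes of r = [3, 12, 11, 9, 8] (all sums mod 13).
  S_0 = Σ v_i r_i = 12·3 + 2·12 + 1·11 + 2·9 + 9·8 = 161 ≡ 5.
  S_1 = Σ v_i α_i r_i = 12·12·3 + 2·11·12 + 1·3·11 + 2·7·9 + 9·10·8 = 1575 ≡ 2.
  α_i^2 mod 13 = [1, 4, 9, 10, 9].
  S_2 = Σ v_i α_i^2 r_i = 12·1·3 + 2·4·12 + 1·9·11 + 2·10·9 + 9·9·8 = 1059 ≡ 6.
  S = (5, 2, 6) ≠ 0, so r is not a codeword (an error is present).
Step 3: locate the error. For a single error e at position i, S_ℓ = v_i·e·α_i^ℓ, so α_err = S_1/S_0.
  S_0^{−1} = 5^{−1} = 8 (mod 13), so α_err = 2·8 = 16 ≡ 3 = α_3. Error position i = 3.
  Consistency check: S_2/S_1 = 6·7 = 42 ≡ 3 = α_err ✓ (single-error assumption holds).
Step 4: error magnitude e = S_0/v_3 = S_0·∏_{j≠3}(α_3 − α_j) = 5·1 = 5 ≡ 5 (mod 13).
Step 5: correct position 3: c_3 = r_3 − e = 11 − 5 ≡ 6 (mod 13). Hence c = [3, 12, 6, 9, 8].
  Check: interpolating c through the α_i gives m(x) = 7 + 4·x (degree < 2) with m(α_i) = c_i for every i, so c is indeed a codeword.


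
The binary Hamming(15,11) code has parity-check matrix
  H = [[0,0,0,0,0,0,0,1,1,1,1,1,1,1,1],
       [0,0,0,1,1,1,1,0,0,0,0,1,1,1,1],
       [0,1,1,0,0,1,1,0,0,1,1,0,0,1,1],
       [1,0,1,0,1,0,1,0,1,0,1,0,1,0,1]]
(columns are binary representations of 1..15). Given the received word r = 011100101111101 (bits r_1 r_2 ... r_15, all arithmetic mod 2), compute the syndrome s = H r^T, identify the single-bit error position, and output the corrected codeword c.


s = (0, 1, 0, 0)^T, error position = 4, corrected codeword c = 011000101111101

Compute s = H r^T mod 2 one row at a time:
  s_1 = 0 + 1 + 1 + 1 + 1 + 1 + 0 + 1 = 6 ≡ 0 (mod 2).
  s_2 = 1 + 0 + 0 + 1 + 1 + 1 + 0 + 1 = 5 ≡ 1 (mod 2).
  s_3 = 1 + 1 + 0 + 1 + 1 + 1 + 0 + 1 = 6 ≡ 0 (mod 2).
  s_4 = 0 + 1 + 0 + 1 + 1 + 1 + 1 + 1 = 6 ≡ 0 (mod 2).
s = (0, 1, 0, 0)^T — this equals column 4 of H (binary 0100), so error is at position 4.
Correct: flip bit 4 of r = 011100101111101 to get c = 011000101111101.


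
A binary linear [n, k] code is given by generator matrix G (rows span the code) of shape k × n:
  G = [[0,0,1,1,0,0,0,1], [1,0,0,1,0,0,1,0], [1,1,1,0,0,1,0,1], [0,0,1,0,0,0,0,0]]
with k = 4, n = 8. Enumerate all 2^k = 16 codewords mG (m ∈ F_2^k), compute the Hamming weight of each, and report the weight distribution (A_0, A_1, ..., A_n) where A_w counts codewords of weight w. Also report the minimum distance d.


Weight distribution: A_0 = 1, A_1 = 1, A_2 = 1, A_3 = 4, A_4 = 5, A_5 = 3, A_6 = 1. Minimum distance d = 1.

Enumerate all 2^4 = 16 messages m ∈ F_2^4.
For each, compute codeword c = mG in F_2^8, then tally its weight.
  m = 0000 → c = 00000000, weight = 0.
  m = 1000 → c = 00110001, weight = 3.
  m = 0100 → c = 10010010, weight = 3.
  m = 1100 → c = 10100011, weight = 4.
  m = 0010 → c = 11100101, weight = 5.
  m = 1010 → c = 11010100, weight = 4.
  m = 0110 → c = 01110111, weight = 6.
  m = 1110 → c = 01000110, weight = 3.
  m = 0001 → c = 00100000, weight = 1.
  m = 1001 → c = 00010001, weight = 2.
  m = 0101 → c = 10110010, weight = 4.
  m = 1101 → c = 10000011, weight = 3.
  m = 0011 → c = 11000101, weight = 4.
  m = 1011 → c = 11110100, weight = 5.
  m = 0111 → c = 01010111, weight = 5.
  m = 1111 → c = 01100110, weight = 4.
Tally weights:
  weight 0: 1 codewords.
  weight 1: 1 codewords.
  weight 2: 1 codewords.
  weight 3: 4 codewords.
  weight 4: 5 codewords.
  weight 5: 3 codewords.
  weight 6: 1 codewords.
Minimum distance d = smallest w > 0 with A_w > 0 = 1.
Sanity: Σ A_w = 16 = 2^4 = 16 ✓.


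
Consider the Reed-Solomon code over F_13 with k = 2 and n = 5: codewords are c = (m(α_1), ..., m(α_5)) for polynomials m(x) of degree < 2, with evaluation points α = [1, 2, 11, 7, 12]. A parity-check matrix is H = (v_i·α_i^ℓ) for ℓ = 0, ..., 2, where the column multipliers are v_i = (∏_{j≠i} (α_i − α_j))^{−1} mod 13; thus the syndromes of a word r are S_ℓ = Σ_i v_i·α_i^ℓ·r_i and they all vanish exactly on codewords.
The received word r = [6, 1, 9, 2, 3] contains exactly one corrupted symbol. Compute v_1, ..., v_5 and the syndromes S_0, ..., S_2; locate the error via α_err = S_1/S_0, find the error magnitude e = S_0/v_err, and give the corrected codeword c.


S = (10, 6, 1), error at position 3, error magnitude e = 1, c = [6, 1, 8, 2, 3].

Step 1: column multipliers v_i = (∏_{j≠i}(α_i − α_j))^{−1} mod 13.
  i = 1 (α = 1): (1−2)(1−11)(1−7)(1−12) = (−1)·(−10)·(−6)·(−11) = 660 ≡ 10, so v_1 = 10^{−1} = 4 (mod 13).
  i = 2 (α = 2): (2−1)(2−11)(2−7)(2−12) = 1·(−9)·(−5)·(−10) = −450 ≡ 5, so v_2 = 5^{−1} = 8 (mod 13).
  i = 3 (α = 11): (11−1)(11−2)(11−7)(11−12) = 10·9·4·(−1) = −360 ≡ 4, so v_3 = 4^{−1} = 10 (mod 13).
  i = 4 (α = 7): (7−1)(7−2)(7−11)(7−12) = 6·5·(−4)·(−5) = 600 ≡ 2, so v_4 = 2^{−1} = 7 (mod 13).
  i = 5 (α = 12): (12−1)(12−2)(12−11)(12−7) = 11·10·1·5 = 550 ≡ 4, so v_5 = 4^{−1} = 10 (mod 13).
  v = [4, 8, 10, 7, 10].
Step 2: syndromes of r = [6, 1, 9, 2, 3] (all sums mod 13).
  S_0 = Σ v_i r_i = 4·6 + 8·1 + 10·9 + 7·2 + 10·3 = 166 ≡ 10.
  S_1 = Σ v_i α_i r_i = 4·1·6 + 8·2·1 + 10·11·9 + 7·7·2 + 10·12·3 = 1488 ≡ 6.
  α_i^2 mod 13 = [1, 4, 4, 10, 1].
  S_2 = Σ v_i α_i^2 r_i = 4·1·6 + 8·4·1 + 10·4·9 + 7·10·2 + 10·1·3 = 586 ≡ 1.
  S = (10, 6, 1) ≠ 0, so r is not a codeword (an error is present).
Step 3: locate the error. For a single error e at position i, S_ℓ = v_i·e·α_i^ℓ, so α_err = S_1/S_0.
  S_0^{−1} = 10^{−1} = 4 (mod 13), so α_err = 6·4 = 24 ≡ 11 = α_3. Error position i = 3.
  Consistency check: S_2/S_1 = 1·11 = 11 ≡ 11 = α_err ✓ (single-error assumption holds).
Step 4: error magnitude e = S_0/v_3 = S_0·∏_{j≠3}(α_3 − α_j) = 10·4 = 40 ≡ 1 (mod 13).
Step 5: correct position 3: c_3 = r_3 − e = 9 − 1 ≡ 8 (mod 13). Hence c = [6, 1, 8, 2, 3].
  Check: interpolating c through the α_i gives m(x) = 11 + 8·x (degree < 2) with m(α_i) = c_i for every i, so c is indeed a codeword.


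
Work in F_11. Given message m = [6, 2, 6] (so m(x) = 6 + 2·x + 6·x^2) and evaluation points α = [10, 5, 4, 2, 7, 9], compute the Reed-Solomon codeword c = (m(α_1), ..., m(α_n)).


c = [10, 1, 0, 1, 6, 4]

Message polynomial: m(x) = 6 + 2·x + 6·x^2 (mod 11).
For each evaluation point α_i, compute m(α_i) mod 11:
  α_1 = 10: Horner steps 6 → 7 → 10, so m(10) = 10.
  α_2 = 5: Horner steps 6 → 10 → 1, so m(5) = 1.
  α_3 = 4: Horner steps 6 → 4 → 0, so m(4) = 0.
  α_4 = 2: Horner steps 6 → 3 → 1, so m(2) = 1.
  α_5 = 7: Horner steps 6 → 0 → 6, so m(7) = 6.
  α_6 = 9: Horner steps 6 → 1 → 4, so m(9) = 4.
Codeword c = [10, 1, 0, 1, 6, 4] ∈ F_11^6.


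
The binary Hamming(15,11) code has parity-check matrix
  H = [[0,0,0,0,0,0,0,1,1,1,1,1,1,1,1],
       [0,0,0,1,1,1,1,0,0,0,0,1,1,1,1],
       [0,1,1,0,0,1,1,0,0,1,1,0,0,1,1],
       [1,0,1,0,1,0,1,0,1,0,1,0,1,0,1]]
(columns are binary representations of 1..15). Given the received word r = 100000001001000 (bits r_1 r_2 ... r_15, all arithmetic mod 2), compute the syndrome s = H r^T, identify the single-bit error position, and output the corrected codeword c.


s = (0, 1, 0, 0)^T, error position = 4, corrected codeword c = 100100001001000

Compute s = H r^T mod 2 one row at a time:
  s_1 = 0 + 1 + 0 + 0 + 1 + 0 + 0 + 0 = 2 ≡ 0 (mod 2).
  s_2 = 0 + 0 + 0 + 0 + 1 + 0 + 0 + 0 = 1 ≡ 1 (mod 2).
  s_3 = 0 + 0 + 0 + 0 + 0 + 0 + 0 + 0 = 0 ≡ 0 (mod 2).
  s_4 = 1 + 0 + 0 + 0 + 1 + 0 + 0 + 0 = 2 ≡ 0 (mod 2).
s = (0, 1, 0, 0)^T — this equals column 4 of H (binary 0100), so error is at position 4.
Correct: flip bit 4 of r = 100000001001000 to get c = 100100001001000.


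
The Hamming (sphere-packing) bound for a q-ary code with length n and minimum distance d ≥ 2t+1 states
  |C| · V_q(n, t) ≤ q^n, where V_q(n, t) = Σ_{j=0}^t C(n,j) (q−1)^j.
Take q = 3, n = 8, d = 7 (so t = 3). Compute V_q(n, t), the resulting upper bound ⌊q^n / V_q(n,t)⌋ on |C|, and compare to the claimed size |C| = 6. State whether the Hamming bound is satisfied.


V_q(n, t) = 577, q^n = 6561, Hamming bound = 11, |C| = 6 ≤ bound (satisfied).

Step 1: Compute V_q(n, t) = Σ_{j=0}^3 C(n, j) (q−1)^j.
  j = 0: C(8,0)·(2)^0 = 1·1 = 1.
  j = 1: C(8,1)·(2)^1 = 8·2 = 16.
  j = 2: C(8,2)·(2)^2 = 28·4 = 112.
  j = 3: C(8,3)·(2)^3 = 56·8 = 448.
  V_q(n, t) = 1 + 16 + 112 + 448 = 577.
Step 2: q^n = 3^8 = 6561.
Step 3: Hamming bound ⌊q^n / V_q(n,t)⌋ = ⌊6561/577⌋ = 11.
Step 4: Compare |C| = 6 to 11: satisfied.
The claimed |C| lies below the Hamming bound.


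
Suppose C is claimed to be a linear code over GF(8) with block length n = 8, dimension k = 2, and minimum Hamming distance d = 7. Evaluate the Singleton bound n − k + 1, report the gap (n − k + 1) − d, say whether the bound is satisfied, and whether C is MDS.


Singleton RHS = n − k + 1 = 7, slack = 0, bound satisfied, MDS.

Singleton bound: d ≤ n − k + 1.
Here n = 8, k = 2, so n − k + 1 = 7.
Given d = 7, check d ≤ 7: YES.
Slack = (n − k + 1) − d = 0.
The code is MDS (slack = 0).
Description: the claimed parameters are [8, 2, 7]_8; such a code would be MDS (meets Singleton bound).


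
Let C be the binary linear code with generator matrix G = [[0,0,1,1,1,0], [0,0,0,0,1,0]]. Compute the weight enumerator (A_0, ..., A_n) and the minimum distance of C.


Weight distribution: A_0 = 1, A_1 = 1, A_2 = 1, A_3 = 1. Minimum distance d = 1.

Enumerate all 2^2 = 4 messages m ∈ F_2^2.
For each, compute codeword c = mG in F_2^6, then tally its weight.
  m = 00 → c = 000000, weight = 0.
  m = 10 → c = 001110, weight = 3.
  m = 01 → c = 000010, weight = 1.
  m = 11 → c = 001100, weight = 2.
Tally weights:
  weight 0: 1 codewords.
  weight 1: 1 codewords.
  weight 2: 1 codewords.
  weight 3: 1 codewords.
Minimum distance d = smallest w > 0 with A_w > 0 = 1.
Sanity: Σ A_w = 4 = 2^2 = 4 ✓.


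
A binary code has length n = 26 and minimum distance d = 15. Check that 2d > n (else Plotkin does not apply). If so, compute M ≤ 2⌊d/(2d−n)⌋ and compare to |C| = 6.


Plotkin bound M ≤ 6; given |C| = 6 ≤ bound (satisfied).

Check applicability: 2d = 30, n = 26.
2d − n = 4 > 0, so Plotkin applies.
Compute d/(2d−n) = 15/4 ≈ 3.7500.
⌊d/(2d−n)⌋ = 3.
Plotkin bound: M ≤ 2·3 = 6.
Given |C| = 6, check: satisfied.
This |C| is at the Plotkin bound.


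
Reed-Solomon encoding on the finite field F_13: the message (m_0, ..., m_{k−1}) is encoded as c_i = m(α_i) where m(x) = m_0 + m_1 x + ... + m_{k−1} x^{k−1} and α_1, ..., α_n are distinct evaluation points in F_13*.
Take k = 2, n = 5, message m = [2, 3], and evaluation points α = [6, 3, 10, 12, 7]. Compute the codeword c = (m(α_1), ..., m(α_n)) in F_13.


c = [7, 11, 6, 12, 10]

Message polynomial: m(x) = 2 + 3·x (mod 13).
For each evaluation point α_i, compute m(α_i) mod 13:
  α_1 = 6: Horner steps 3 → 7, so m(6) = 7.
  α_2 = 3: Horner steps 3 → 11, so m(3) = 11.
  α_3 = 10: Horner steps 3 → 6, so m(10) = 6.
  α_4 = 12: Horner steps 3 → 12, so m(12) = 12.
  α_5 = 7: Horner steps 3 → 10, so m(7) = 10.
Codeword c = [7, 11, 6, 12, 10] ∈ F_13^5.


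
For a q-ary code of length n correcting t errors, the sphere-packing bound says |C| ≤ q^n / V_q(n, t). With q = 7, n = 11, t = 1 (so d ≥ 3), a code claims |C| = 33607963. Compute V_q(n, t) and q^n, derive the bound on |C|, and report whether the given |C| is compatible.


V_q(n, t) = 67, q^n = 1977326743, Hamming bound = 29512339, |C| = 33607963 > bound (violated).

Step 1: Compute V_q(n, t) = Σ_{j=0}^1 C(n, j) (q−1)^j.
  j = 0: C(11,0)·(6)^0 = 1·1 = 1.
  j = 1: C(11,1)·(6)^1 = 11·6 = 66.
  V_q(n, t) = 1 + 66 = 67.
Step 2: q^n = 7^11 = 1977326743.
Step 3: Hamming bound ⌊q^n / V_q(n,t)⌋ = ⌊1977326743/67⌋ = 29512339.
Step 4: Compare |C| = 33607963 to 29512339: violated.
The claimed |C| lies above the Hamming bound, so no 7-ary code of length 11 with d ≥ 3 can have 33607963 codewords.


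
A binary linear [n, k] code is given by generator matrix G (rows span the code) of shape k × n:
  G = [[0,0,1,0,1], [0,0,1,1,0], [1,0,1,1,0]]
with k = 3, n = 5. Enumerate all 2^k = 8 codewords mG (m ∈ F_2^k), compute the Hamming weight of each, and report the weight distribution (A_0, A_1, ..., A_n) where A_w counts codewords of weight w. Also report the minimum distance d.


Weight distribution: A_0 = 1, A_1 = 1, A_2 = 3, A_3 = 3. Minimum distance d = 1.

Enumerate all 2^3 = 8 messages m ∈ F_2^3.
For each, compute codeword c = mG in F_2^5, then tally its weight.
  m = 000 → c = 00000, weight = 0.
  m = 100 → c = 00101, weight = 2.
  m = 010 → c = 00110, weight = 2.
  m = 110 → c = 00011, weight = 2.
  m = 001 → c = 10110, weight = 3.
  m = 101 → c = 10011, weight = 3.
  m = 011 → c = 10000, weight = 1.
  m = 111 → c = 10101, weight = 3.
Tally weights:
  weight 0: 1 codewords.
  weight 1: 1 codewords.
  weight 2: 3 codewords.
  weight 3: 3 codewords.
Minimum distance d = smallest w > 0 with A_w > 0 = 1.
Sanity: Σ A_w = 8 = 2^3 = 8 ✓.


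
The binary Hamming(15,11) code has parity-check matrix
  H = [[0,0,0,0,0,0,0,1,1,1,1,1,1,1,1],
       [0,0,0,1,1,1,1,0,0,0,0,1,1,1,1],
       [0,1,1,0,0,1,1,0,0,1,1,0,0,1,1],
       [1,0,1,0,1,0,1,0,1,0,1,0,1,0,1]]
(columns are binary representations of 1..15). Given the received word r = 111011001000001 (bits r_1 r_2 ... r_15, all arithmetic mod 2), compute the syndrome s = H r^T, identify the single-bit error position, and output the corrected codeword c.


s = (0, 1, 0, 1)^T, error position = 5, corrected codeword c = 111001001000001

Compute s = H r^T mod 2 one row at a time:
  s_1 = 0 + 1 + 0 + 0 + 0 + 0 + 0 + 1 = 2 ≡ 0 (mod 2).
  s_2 = 0 + 1 + 1 + 0 + 0 + 0 + 0 + 1 = 3 ≡ 1 (mod 2).
  s_3 = 1 + 1 + 1 + 0 + 0 + 0 + 0 + 1 = 4 ≡ 0 (mod 2).
  s_4 = 1 + 1 + 1 + 0 + 1 + 0 + 0 + 1 = 5 ≡ 1 (mod 2).
s = (0, 1, 0, 1)^T — this equals column 5 of H (binary 0101), so error is at position 5.
Correct: flip bit 5 of r = 111011001000001 to get c = 111001001000001.


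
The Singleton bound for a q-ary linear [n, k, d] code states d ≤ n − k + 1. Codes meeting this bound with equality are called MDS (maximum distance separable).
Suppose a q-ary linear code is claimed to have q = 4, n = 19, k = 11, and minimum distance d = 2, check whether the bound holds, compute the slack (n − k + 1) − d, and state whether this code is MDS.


Singleton RHS = n − k + 1 = 9, slack = 7, bound satisfied, not MDS.

Singleton bound: d ≤ n − k + 1.
Here n = 19, k = 11, so n − k + 1 = 9.
Given d = 2, check d ≤ 9: YES.
Slack = (n − k + 1) − d = 7.
The code is NOT MDS (slack = 7 > 0).
Description: the claimed parameters are [19, 11, 2]_4; such a code would be non-MDS.


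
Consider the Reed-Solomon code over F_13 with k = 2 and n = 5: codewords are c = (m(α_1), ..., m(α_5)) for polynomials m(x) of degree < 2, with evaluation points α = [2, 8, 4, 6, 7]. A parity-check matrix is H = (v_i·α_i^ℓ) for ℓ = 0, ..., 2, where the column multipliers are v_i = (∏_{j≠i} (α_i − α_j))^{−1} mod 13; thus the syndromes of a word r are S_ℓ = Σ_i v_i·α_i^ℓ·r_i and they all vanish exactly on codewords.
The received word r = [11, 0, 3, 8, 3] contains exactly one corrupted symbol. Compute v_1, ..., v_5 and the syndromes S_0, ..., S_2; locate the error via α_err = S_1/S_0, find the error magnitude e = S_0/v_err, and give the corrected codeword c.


S = (7, 10, 5), error at position 5, error magnitude e = 12, c = [11, 0, 3, 8, 4].

Step 1: column multipliers v_i = (∏_{j≠i}(α_i − α_j))^{−1} mod 13.
  i = 1 (α = 2): (2−8)(2−4)(2−6)(2−7) = (−6)·(−2)·(−4)·(−5) = 240 ≡ 6, so v_1 = 6^{−1} = 11 (mod 13).
  i = 2 (α = 8): (8−2)(8−4)(8−6)(8−7) = 6·4·2·1 = 48 ≡ 9, so v_2 = 9^{−1} = 3 (mod 13).
  i = 3 (α = 4): (4−2)(4−8)(4−6)(4−7) = 2·(−4)·(−2)·(−3) = −48 ≡ 4, so v_3 = 4^{−1} = 10 (mod 13).
  i = 4 (α = 6): (6−2)(6−8)(6−4)(6−7) = 4·(−2)·2·(−1) = 16 ≡ 3, so v_4 = 3^{−1} = 9 (mod 13).
  i = 5 (α = 7): (7−2)(7−8)(7−4)(7−6) = 5·(−1)·3·1 = −15 ≡ 11, so v_5 = 11^{−1} = 6 (mod 13).
  v = [11, 3, 10, 9, 6].
Step 2: syndromes of r = [11, 0, 3, 8, 3] (all sums mod 13).
  S_0 = Σ v_i r_i = 11·11 + 3·0 + 10·3 + 9·8 + 6·3 = 241 ≡ 7.
  S_1 = Σ v_i α_i r_i = 11·2·11 + 3·8·0 + 10·4·3 + 9·6·8 + 6·7·3 = 920 ≡ 10.
  α_i^2 mod 13 = [4, 12, 3, 10, 10].
  S_2 = Σ v_i α_i^2 r_i = 11·4·11 + 3·12·0 + 10·3·3 + 9·10·8 + 6·10·3 = 1474 ≡ 5.
  S = (7, 10, 5) ≠ 0, so r is not a codeword (an error is present).
Step 3: locate the error. For a single error e at position i, S_ℓ = v_i·e·α_i^ℓ, so α_err = S_1/S_0.
  S_0^{−1} = 7^{−1} = 2 (mod 13), so α_err = 10·2 = 20 ≡ 7 = α_5. Error position i = 5.
  Consistency check: S_2/S_1 = 5·4 = 20 ≡ 7 = α_err ✓ (single-error assumption holds).
Step 4: error magnitude e = S_0/v_5 = S_0·∏_{j≠5}(α_5 − α_j) = 7·11 = 77 ≡ 12 (mod 13).
Step 5: correct position 5: c_5 = r_5 − e = 3 − 12 ≡ 4 (mod 13). Hence c = [11, 0, 3, 8, 4].
  Check: interpolating c through the α_i gives m(x) = 6 + 9·x (degree < 2) with m(α_i) = c_i for every i, so c is indeed a codeword.


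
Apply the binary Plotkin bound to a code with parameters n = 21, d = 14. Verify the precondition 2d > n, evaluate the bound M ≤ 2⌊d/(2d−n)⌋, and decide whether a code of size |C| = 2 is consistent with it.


Plotkin bound M ≤ 4; given |C| = 2 ≤ bound (satisfied).

Check applicability: 2d = 28, n = 21.
2d − n = 7 > 0, so Plotkin applies.
Compute d/(2d−n) = 14/7 ≈ 2.0000.
⌊d/(2d−n)⌋ = 2.
Plotkin bound: M ≤ 2·2 = 4.
Given |C| = 2, check: satisfied.
This |C| is below the Plotkin bound.


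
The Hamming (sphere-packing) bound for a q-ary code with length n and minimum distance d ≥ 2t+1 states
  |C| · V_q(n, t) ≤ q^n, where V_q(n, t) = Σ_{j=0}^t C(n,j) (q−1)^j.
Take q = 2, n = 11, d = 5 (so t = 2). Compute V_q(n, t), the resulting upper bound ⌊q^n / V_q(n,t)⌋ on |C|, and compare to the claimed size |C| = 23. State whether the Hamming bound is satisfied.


V_q(n, t) = 67, q^n = 2048, Hamming bound = 30, |C| = 23 ≤ bound (satisfied).

Step 1: Compute V_q(n, t) = Σ_{j=0}^2 C(n, j) (q−1)^j.
  j = 0: C(11,0)·(1)^0 = 1·1 = 1.
  j = 1: C(11,1)·(1)^1 = 11·1 = 11.
  j = 2: C(11,2)·(1)^2 = 55·1 = 55.
  V_q(n, t) = 1 + 11 + 55 = 67.
Step 2: q^n = 2^11 = 2048.
Step 3: Hamming bound ⌊q^n / V_q(n,t)⌋ = ⌊2048/67⌋ = 30.
Step 4: Compare |C| = 23 to 30: satisfied.
The claimed |C| lies below the Hamming bound.


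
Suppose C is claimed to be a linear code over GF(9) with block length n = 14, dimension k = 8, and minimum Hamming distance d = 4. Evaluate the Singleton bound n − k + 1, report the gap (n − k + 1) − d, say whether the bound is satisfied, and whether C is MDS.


Singleton RHS = n − k + 1 = 7, slack = 3, bound satisfied, not MDS.

Singleton bound: d ≤ n − k + 1.
Here n = 14, k = 8, so n − k + 1 = 7.
Given d = 4, check d ≤ 7: YES.
Slack = (n − k + 1) − d = 3.
The code is NOT MDS (slack = 3 > 0).
Description: the claimed parameters are [14, 8, 4]_9; such a code would be non-MDS.


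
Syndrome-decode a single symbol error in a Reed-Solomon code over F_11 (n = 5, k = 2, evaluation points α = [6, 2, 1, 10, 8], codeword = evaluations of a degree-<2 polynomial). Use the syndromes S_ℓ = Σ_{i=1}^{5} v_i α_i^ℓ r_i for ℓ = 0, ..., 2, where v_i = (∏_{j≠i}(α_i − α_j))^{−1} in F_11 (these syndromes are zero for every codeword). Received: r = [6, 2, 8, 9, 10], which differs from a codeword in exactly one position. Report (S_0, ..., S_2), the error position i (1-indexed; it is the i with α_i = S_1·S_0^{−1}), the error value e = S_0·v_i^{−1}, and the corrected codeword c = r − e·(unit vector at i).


S = (1, 6, 3), error at position 1, error magnitude e = 6, c = [0, 2, 8, 9, 10].

Step 1: column multipliers v_i = (∏_{j≠i}(α_i − α_j))^{−1} mod 11.
  i = 1 (α = 6): (6−2)(6−1)(6−10)(6−8) = 4·5·(−4)·(−2) = 160 ≡ 6, so v_1 = 6^{−1} = 2 (mod 11).
  i = 2 (α = 2): (2−6)(2−1)(2−10)(2−8) = (−4)·1·(−8)·(−6) = −192 ≡ 6, so v_2 = 6^{−1} = 2 (mod 11).
  i = 3 (α = 1): (1−6)(1−2)(1−10)(1−8) = (−5)·(−1)·(−9)·(−7) = 315 ≡ 7, so v_3 = 7^{−1} = 8 (mod 11).
  i = 4 (α = 10): (10−6)(10−2)(10−1)(10−8) = 4·8·9·2 = 576 ≡ 4, so v_4 = 4^{−1} = 3 (mod 11).
  i = 5 (α = 8): (8−6)(8−2)(8−1)(8−10) = 2·6·7·(−2) = −168 ≡ 8, so v_5 = 8^{−1} = 7 (mod 11).
  v = [2, 2, 8, 3, 7].
Step 2: syndromes of r = [6, 2, 8, 9, 10] (all sums mod 11).
  S_0 = Σ v_i r_i = 2·6 + 2·2 + 8·8 + 3·9 + 7·10 = 177 ≡ 1.
  S_1 = Σ v_i α_i r_i = 2·6·6 + 2·2·2 + 8·1·8 + 3·10·9 + 7·8·10 = 974 ≡ 6.
  α_i^2 mod 11 = [3, 4, 1, 1, 9].
  S_2 = Σ v_i α_i^2 r_i = 2·3·6 + 2·4·2 + 8·1·8 + 3·1·9 + 7·9·10 = 773 ≡ 3.
  S = (1, 6, 3) ≠ 0, so r is not a codeword (an error is present).
Step 3: locate the error. For a single error e at position i, S_ℓ = v_i·e·α_i^ℓ, so α_err = S_1/S_0.
  S_0^{−1} = 1^{−1} = 1 (mod 11), so α_err = 6·1 = 6 ≡ 6 = α_1. Error position i = 1.
  Consistency check: S_2/S_1 = 3·2 = 6 ≡ 6 = α_err ✓ (single-error assumption holds).
Step 4: error magnitude e = S_0/v_1 = S_0·∏_{j≠1}(α_1 − α_j) = 1·6 = 6 ≡ 6 (mod 11).
Step 5: correct position 1: c_1 = r_1 − e = 6 − 6 ≡ 0 (mod 11). Hence c = [0, 2, 8, 9, 10].
  Check: interpolating c through the α_i gives m(x) = 3 + 5·x (degree < 2) with m(α_i) = c_i for every i, so c is indeed a codeword.


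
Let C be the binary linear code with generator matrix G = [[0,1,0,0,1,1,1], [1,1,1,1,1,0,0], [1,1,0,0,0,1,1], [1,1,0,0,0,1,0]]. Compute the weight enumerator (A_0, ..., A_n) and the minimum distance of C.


Weight distribution: A_0 = 1, A_1 = 1, A_2 = 1, A_3 = 4, A_4 = 5, A_5 = 3, A_6 = 1. Minimum distance d = 1.

Enumerate all 2^4 = 16 messages m ∈ F_2^4.
For each, compute codeword c = mG in F_2^7, then tally its weight.
  m = 0000 → c = 0000000, weight = 0.
  m = 1000 → c = 0100111, weight = 4.
  m = 0100 → c = 1111100, weight = 5.
  m = 1100 → c = 1011011, weight = 5.
  m = 0010 → c = 1100011, weight = 4.
  m = 1010 → c = 1000100, weight = 2.
  m = 0110 → c = 0011111, weight = 5.
  m = 1110 → c = 0111000, weight = 3.
  m = 0001 → c = 1100010, weight = 3.
  m = 1001 → c = 1000101, weight = 3.
  m = 0101 → c = 0011110, weight = 4.
  m = 1101 → c = 0111001, weight = 4.
  m = 0011 → c = 0000001, weight = 1.
  m = 1011 → c = 0100110, weight = 3.
  m = 0111 → c = 1111101, weight = 6.
  m = 1111 → c = 1011010, weight = 4.
Tally weights:
  weight 0: 1 codewords.
  weight 1: 1 codewords.
  weight 2: 1 codewords.
  weight 3: 4 codewords.
  weight 4: 5 codewords.
  weight 5: 3 codewords.
  weight 6: 1 codewords.
Minimum distance d = smallest w > 0 with A_w > 0 = 1.
Sanity: Σ A_w = 16 = 2^4 = 16 ✓.


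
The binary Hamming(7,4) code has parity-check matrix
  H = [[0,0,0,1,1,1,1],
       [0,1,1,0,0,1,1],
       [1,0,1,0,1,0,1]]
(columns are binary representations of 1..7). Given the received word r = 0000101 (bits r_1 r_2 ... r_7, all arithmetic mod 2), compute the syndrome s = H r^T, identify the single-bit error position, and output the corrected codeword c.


s = (0, 1, 0)^T, error position = 2, corrected codeword c = 0100101

Compute s = H r^T mod 2 one row at a time:
  s_1 = 0 + 1 + 0 + 1 = 2 ≡ 0 (mod 2).
  s_2 = 0 + 0 + 0 + 1 = 1 ≡ 1 (mod 2).
  s_3 = 0 + 0 + 1 + 1 = 2 ≡ 0 (mod 2).
s = (0, 1, 0)^T — this equals column 2 of H (binary 010), so error is at position 2.
Correct: flip bit 2 of r = 0000101 to get c = 0100101.


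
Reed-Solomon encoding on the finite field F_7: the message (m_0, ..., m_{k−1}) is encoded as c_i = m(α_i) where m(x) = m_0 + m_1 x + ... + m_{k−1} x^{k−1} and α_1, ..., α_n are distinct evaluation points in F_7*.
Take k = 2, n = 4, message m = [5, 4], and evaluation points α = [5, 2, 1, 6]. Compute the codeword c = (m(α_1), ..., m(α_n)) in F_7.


c = [4, 6, 2, 1]

Message polynomial: m(x) = 5 + 4·x (mod 7).
For each evaluation point α_i, compute m(α_i) mod 7:
  α_1 = 5: Horner steps 4 → 4, so m(5) = 4.
  α_2 = 2: Horner steps 4 → 6, so m(2) = 6.
  α_3 = 1: Horner steps 4 → 2, so m(1) = 2.
  α_4 = 6: Horner steps 4 → 1, so m(6) = 1.
Codeword c = [4, 6, 2, 1] ∈ F_7^4.


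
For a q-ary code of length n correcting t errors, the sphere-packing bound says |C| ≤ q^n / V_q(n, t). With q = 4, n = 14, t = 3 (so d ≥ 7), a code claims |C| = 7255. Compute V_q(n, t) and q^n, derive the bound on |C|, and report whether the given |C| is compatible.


V_q(n, t) = 10690, q^n = 268435456, Hamming bound = 25110, |C| = 7255 ≤ bound (satisfied).

Step 1: Compute V_q(n, t) = Σ_{j=0}^3 C(n, j) (q−1)^j.
  j = 0: C(14,0)·(3)^0 = 1·1 = 1.
  j = 1: C(14,1)·(3)^1 = 14·3 = 42.
  j = 2: C(14,2)·(3)^2 = 91·9 = 819.
  j = 3: C(14,3)·(3)^3 = 364·27 = 9828.
  V_q(n, t) = 1 + 42 + 819 + 9828 = 10690.
Step 2: q^n = 4^14 = 268435456.
Step 3: Hamming bound ⌊q^n / V_q(n,t)⌋ = ⌊268435456/10690⌋ = 25110.
Step 4: Compare |C| = 7255 to 25110: satisfied.
The claimed |C| lies below the Hamming bound.


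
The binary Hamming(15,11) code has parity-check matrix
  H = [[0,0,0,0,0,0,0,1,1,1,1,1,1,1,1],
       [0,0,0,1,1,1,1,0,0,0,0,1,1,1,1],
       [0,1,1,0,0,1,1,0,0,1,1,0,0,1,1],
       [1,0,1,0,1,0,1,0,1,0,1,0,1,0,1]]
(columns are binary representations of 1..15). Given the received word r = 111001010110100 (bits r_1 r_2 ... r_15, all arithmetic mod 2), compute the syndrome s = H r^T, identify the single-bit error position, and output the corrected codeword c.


s = (0, 0, 1, 0)^T, error position = 2, corrected codeword c = 101001010110100

Compute s = H r^T mod 2 one row at a time:
  s_1 = 1 + 0 + 1 + 1 + 0 + 1 + 0 + 0 = 4 ≡ 0 (mod 2).
  s_2 = 0 + 0 + 1 + 0 + 0 + 1 + 0 + 0 = 2 ≡ 0 (mod 2).
  s_3 = 1 + 1 + 1 + 0 + 1 + 1 + 0 + 0 = 5 ≡ 1 (mod 2).
  s_4 = 1 + 1 + 0 + 0 + 0 + 1 + 1 + 0 = 4 ≡ 0 (mod 2).
s = (0, 0, 1, 0)^T — this equals column 2 of H (binary 0010), so error is at position 2.
Correct: flip bit 2 of r = 111001010110100 to get c = 101001010110100.


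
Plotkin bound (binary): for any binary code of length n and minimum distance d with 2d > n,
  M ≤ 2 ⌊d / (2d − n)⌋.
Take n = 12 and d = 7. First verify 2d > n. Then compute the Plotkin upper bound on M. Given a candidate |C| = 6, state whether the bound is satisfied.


Plotkin bound M ≤ 6; given |C| = 6 ≤ bound (satisfied).

Check applicability: 2d = 14, n = 12.
2d − n = 2 > 0, so Plotkin applies.
Compute d/(2d−n) = 7/2 ≈ 3.5000.
⌊d/(2d−n)⌋ = 3.
Plotkin bound: M ≤ 2·3 = 6.
Given |C| = 6, check: satisfied.
This |C| is at the Plotkin bound.


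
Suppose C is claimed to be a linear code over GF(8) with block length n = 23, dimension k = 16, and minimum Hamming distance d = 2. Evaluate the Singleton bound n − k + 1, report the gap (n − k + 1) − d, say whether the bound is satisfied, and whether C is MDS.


Singleton RHS = n − k + 1 = 8, slack = 6, bound satisfied, not MDS.

Singleton bound: d ≤ n − k + 1.
Here n = 23, k = 16, so n − k + 1 = 8.
Given d = 2, check d ≤ 8: YES.
Slack = (n − k + 1) − d = 6.
The code is NOT MDS (slack = 6 > 0).
Description: the claimed parameters are [23, 16, 2]_8; such a code would be non-MDS.


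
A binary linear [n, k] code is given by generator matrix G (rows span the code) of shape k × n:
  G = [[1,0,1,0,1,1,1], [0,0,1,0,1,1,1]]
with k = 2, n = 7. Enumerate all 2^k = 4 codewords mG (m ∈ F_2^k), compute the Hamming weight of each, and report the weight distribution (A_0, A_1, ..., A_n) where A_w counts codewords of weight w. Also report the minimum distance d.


Weight distribution: A_0 = 1, A_1 = 1, A_4 = 1, A_5 = 1. Minimum distance d = 1.

Enumerate all 2^2 = 4 messages m ∈ F_2^2.
For each, compute codeword c = mG in F_2^7, then tally its weight.
  m = 00 → c = 0000000, weight = 0.
  m = 10 → c = 1010111, weight = 5.
  m = 01 → c = 0010111, weight = 4.
  m = 11 → c = 1000000, weight = 1.
Tally weights:
  weight 0: 1 codewords.
  weight 1: 1 codewords.
  weight 4: 1 codewords.
  weight 5: 1 codewords.
Minimum distance d = smallest w > 0 with A_w > 0 = 1.
Sanity: Σ A_w = 4 = 2^2 = 4 ✓.


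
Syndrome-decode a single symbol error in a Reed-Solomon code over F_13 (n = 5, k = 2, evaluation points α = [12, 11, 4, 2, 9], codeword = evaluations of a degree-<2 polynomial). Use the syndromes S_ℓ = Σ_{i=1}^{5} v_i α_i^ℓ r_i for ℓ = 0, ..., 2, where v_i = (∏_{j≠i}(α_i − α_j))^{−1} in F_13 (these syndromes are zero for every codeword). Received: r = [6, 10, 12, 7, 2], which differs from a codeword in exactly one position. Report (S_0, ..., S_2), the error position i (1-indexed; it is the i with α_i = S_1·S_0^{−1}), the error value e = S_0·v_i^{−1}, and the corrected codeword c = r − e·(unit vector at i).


S = (5, 6, 2), error at position 5, error magnitude e = 10, c = [6, 10, 12, 7, 5].

Step 1: column multipliers v_i = (∏_{j≠i}(α_i − α_j))^{−1} mod 13.
  i = 1 (α = 12): (12−11)(12−4)(12−2)(12−9) = 1·8·10·3 = 240 ≡ 6, so v_1 = 6^{−1} = 11 (mod 13).
  i = 2 (α = 11): (11−12)(11−4)(11−2)(11−9) = (−1)·7·9·2 = −126 ≡ 4, so v_2 = 4^{−1} = 10 (mod 13).
  i = 3 (α = 4): (4−12)(4−11)(4−2)(4−9) = (−8)·(−7)·2·(−5) = −560 ≡ 12, so v_3 = 12^{−1} = 12 (mod 13).
  i = 4 (α = 2): (2−12)(2−11)(2−4)(2−9) = (−10)·(−9)·(−2)·(−7) = 1260 ≡ 12, so v_4 = 12^{−1} = 12 (mod 13).
  i = 5 (α = 9): (9−12)(9−11)(9−4)(9−2) = (−3)·(−2)·5·7 = 210 ≡ 2, so v_5 = 2^{−1} = 7 (mod 13).
  v = [11, 10, 12, 12, 7].
Step 2: syndromes of r = [6, 10, 12, 7, 2] (all sums mod 13).
  S_0 = Σ v_i r_i = 11·6 + 10·10 + 12·12 + 12·7 + 7·2 = 408 ≡ 5.
  S_1 = Σ v_i α_i r_i = 11·12·6 + 10·11·10 + 12·4·12 + 12·2·7 + 7·9·2 = 2762 ≡ 6.
  α_i^2 mod 13 = [1, 4, 3, 4, 3].
  S_2 = Σ v_i α_i^2 r_i = 11·1·6 + 10·4·10 + 12·3·12 + 12·4·7 + 7·3·2 = 1276 ≡ 2.
  S = (5, 6, 2) ≠ 0, so r is not a codeword (an error is present).
Step 3: locate the error. For a single error e at position i, S_ℓ = v_i·e·α_i^ℓ, so α_err = S_1/S_0.
  S_0^{−1} = 5^{−1} = 8 (mod 13), so α_err = 6·8 = 48 ≡ 9 = α_5. Error position i = 5.
  Consistency check: S_2/S_1 = 2·11 = 22 ≡ 9 = α_err ✓ (single-error assumption holds).
Step 4: error magnitude e = S_0/v_5 = S_0·∏_{j≠5}(α_5 − α_j) = 5·2 = 10 ≡ 10 (mod 13).
Step 5: correct position 5: c_5 = r_5 − e = 2 − 10 ≡ 5 (mod 13). Hence c = [6, 10, 12, 7, 5].
  Check: interpolating c through the α_i gives m(x) = 2 + 9·x (degree < 2) with m(α_i) = c_i for every i, so c is indeed a codeword.
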